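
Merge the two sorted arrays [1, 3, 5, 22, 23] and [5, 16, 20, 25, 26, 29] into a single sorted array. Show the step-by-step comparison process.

Merging process:

Compare 1 vs 5: take 1 from left. Merged: [1]
Compare 3 vs 5: take 3 from left. Merged: [1, 3]
Compare 5 vs 5: take 5 from left. Merged: [1, 3, 5]
Compare 22 vs 5: take 5 from right. Merged: [1, 3, 5, 5]
Compare 22 vs 16: take 16 from right. Merged: [1, 3, 5, 5, 16]
Compare 22 vs 20: take 20 from right. Merged: [1, 3, 5, 5, 16, 20]
Compare 22 vs 25: take 22 from left. Merged: [1, 3, 5, 5, 16, 20, 22]
Compare 23 vs 25: take 23 from left. Merged: [1, 3, 5, 5, 16, 20, 22, 23]
Append remaining from right: [25, 26, 29]. Merged: [1, 3, 5, 5, 16, 20, 22, 23, 25, 26, 29]

Final merged array: [1, 3, 5, 5, 16, 20, 22, 23, 25, 26, 29]
Total comparisons: 8

The merged array is [1, 3, 5, 5, 16, 20, 22, 23, 25, 26, 29], requiring 8 comparisons. The merge step runs in O(n) time where n is the total number of elements.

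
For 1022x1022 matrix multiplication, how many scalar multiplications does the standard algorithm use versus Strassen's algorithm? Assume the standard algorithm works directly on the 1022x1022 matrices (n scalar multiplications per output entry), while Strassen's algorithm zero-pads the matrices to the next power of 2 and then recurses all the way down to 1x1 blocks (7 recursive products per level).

Matrix multiplication for 1022x1022 matrices:

Strassen's algorithm requires power-of-2 dimensions. Pad 1022x1022 to 1024x1024 (next power of 2).

Standard algorithm: 1022^3 = 1067462648 multiplications
Strassen's algorithm: 7^(log2(1024)) = 7^10 = 282475249 multiplications
Savings: 1067462648 - 282475249 = 784987399 multiplications

Standard: 1067462648 multiplications (1022^3). Strassen: 282475249 multiplications (7^10, after padding to 1024x1024). Strassen reduces 8 recursive multiplications to 7 at each level.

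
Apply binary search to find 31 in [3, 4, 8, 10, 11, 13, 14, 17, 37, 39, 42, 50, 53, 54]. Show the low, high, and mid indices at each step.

Binary search for 31 in [3, 4, 8, 10, 11, 13, 14, 17, 37, 39, 42, 50, 53, 54]:

lo=0, hi=13, mid=6, arr[mid]=14 -> 14 < 31, search right half
lo=7, hi=13, mid=10, arr[mid]=42 -> 42 > 31, search left half
lo=7, hi=9, mid=8, arr[mid]=37 -> 37 > 31, search left half
lo=7, hi=7, mid=7, arr[mid]=17 -> 17 < 31, search right half
lo=8 > hi=7, target 31 not found

Binary search determines that 31 is not in the array after 4 comparisons. The search space was exhausted without finding the target.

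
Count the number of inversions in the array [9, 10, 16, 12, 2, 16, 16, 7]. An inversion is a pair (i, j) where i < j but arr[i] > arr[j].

Finding inversions in [9, 10, 16, 12, 2, 16, 16, 7]:

(0, 4): arr[0]=9 > arr[4]=2
(0, 7): arr[0]=9 > arr[7]=7
(1, 4): arr[1]=10 > arr[4]=2
(1, 7): arr[1]=10 > arr[7]=7
(2, 3): arr[2]=16 > arr[3]=12
(2, 4): arr[2]=16 > arr[4]=2
(2, 7): arr[2]=16 > arr[7]=7
(3, 4): arr[3]=12 > arr[4]=2
(3, 7): arr[3]=12 > arr[7]=7
(5, 7): arr[5]=16 > arr[7]=7
(6, 7): arr[6]=16 > arr[7]=7

Total inversions: 11

The array has 11 inversion(s): (0,4), (0,7), (1,4), (1,7), (2,3), (2,4), (2,7), (3,4), (3,7), (5,7), (6,7). Each pair (i,j) satisfies i < j and arr[i] > arr[j].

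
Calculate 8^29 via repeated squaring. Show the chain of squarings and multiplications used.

Computing 8^29 by squaring (build up from 8^1; each line after the first costs one multiplication):

8^1 = 8
8^2 = (8^1)^2 = 8^2 = 64
8^3 = 8 * 8^2 = 8 * 64 = 512
8^6 = (8^3)^2 = 512^2 = 262144
8^7 = 8 * 8^6 = 8 * 262144 = 2097152
8^14 = (8^7)^2 = 2097152^2 = 4398046511104
8^28 = (8^14)^2 = 4398046511104^2 = 19342813113834066795298816
8^29 = 8 * 8^28 = 8 * 19342813113834066795298816 = 154742504910672534362390528

Result: 154742504910672534362390528
Multiplications needed: 7 (7 lines after 8^1)

8^29 = 154742504910672534362390528. Using exponentiation by squaring, this requires 7 multiplications. The key idea: if the exponent is even, square the half-power; if odd, multiply by the base once.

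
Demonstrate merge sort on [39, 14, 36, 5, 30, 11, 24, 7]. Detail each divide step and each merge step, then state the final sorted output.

Merge sort trace:

Split: [39, 14, 36, 5, 30, 11, 24, 7] -> [39, 14, 36, 5] and [30, 11, 24, 7]
  Split: [39, 14, 36, 5] -> [39, 14] and [36, 5]
    Split: [39, 14] -> [39] and [14]
    Merge: [39] + [14] -> [14, 39]
    Split: [36, 5] -> [36] and [5]
    Merge: [36] + [5] -> [5, 36]
  Merge: [14, 39] + [5, 36] -> [5, 14, 36, 39]
  Split: [30, 11, 24, 7] -> [30, 11] and [24, 7]
    Split: [30, 11] -> [30] and [11]
    Merge: [30] + [11] -> [11, 30]
    Split: [24, 7] -> [24] and [7]
    Merge: [24] + [7] -> [7, 24]
  Merge: [11, 30] + [7, 24] -> [7, 11, 24, 30]
Merge: [5, 14, 36, 39] + [7, 11, 24, 30] -> [5, 7, 11, 14, 24, 30, 36, 39]

Final sorted array: [5, 7, 11, 14, 24, 30, 36, 39]

The merge sort proceeds by recursively splitting the array and merging sorted halves.
After all merges, the sorted array is [5, 7, 11, 14, 24, 30, 36, 39].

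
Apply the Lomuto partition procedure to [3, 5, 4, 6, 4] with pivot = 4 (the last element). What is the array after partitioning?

Lomuto partition with pivot = 4:

Initial array: [3, 5, 4, 6, 4]

arr[0]=3 <= 4: swap with position 0, array becomes [3, 5, 4, 6, 4]
arr[1]=5 > 4: no swap
arr[2]=4 <= 4: swap with position 1, array becomes [3, 4, 5, 6, 4]
arr[3]=6 > 4: no swap

Place pivot at position 2: [3, 4, 4, 6, 5]
Pivot position: 2

After partitioning with pivot 4, the array becomes [3, 4, 4, 6, 5]. The pivot is placed at index 2. All elements to the left of the pivot are <= 4, and all elements to the right are > 4.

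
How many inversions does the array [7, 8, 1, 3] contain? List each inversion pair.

Finding inversions in [7, 8, 1, 3]:

(0, 2): arr[0]=7 > arr[2]=1
(0, 3): arr[0]=7 > arr[3]=3
(1, 2): arr[1]=8 > arr[2]=1
(1, 3): arr[1]=8 > arr[3]=3

Total inversions: 4

The array has 4 inversion(s): (0,2), (0,3), (1,2), (1,3). Each pair (i,j) satisfies i < j and arr[i] > arr[j].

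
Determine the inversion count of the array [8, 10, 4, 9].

Finding inversions in [8, 10, 4, 9]:

(0, 2): arr[0]=8 > arr[2]=4
(1, 2): arr[1]=10 > arr[2]=4
(1, 3): arr[1]=10 > arr[3]=9

Total inversions: 3

The array has 3 inversion(s): (0,2), (1,2), (1,3). Each pair (i,j) satisfies i < j and arr[i] > arr[j].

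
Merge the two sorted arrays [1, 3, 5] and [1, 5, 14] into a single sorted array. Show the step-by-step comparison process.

Merging process:

Compare 1 vs 1: take 1 from left. Merged: [1]
Compare 3 vs 1: take 1 from right. Merged: [1, 1]
Compare 3 vs 5: take 3 from left. Merged: [1, 1, 3]
Compare 5 vs 5: take 5 from left. Merged: [1, 1, 3, 5]
Append remaining from right: [5, 14]. Merged: [1, 1, 3, 5, 5, 14]

Final merged array: [1, 1, 3, 5, 5, 14]
Total comparisons: 4

The merged array is [1, 1, 3, 5, 5, 14], requiring 4 comparisons. The merge step runs in O(n) time where n is the total number of elements.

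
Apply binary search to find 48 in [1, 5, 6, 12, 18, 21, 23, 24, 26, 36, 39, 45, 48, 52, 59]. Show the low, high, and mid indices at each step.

Binary search for 48 in [1, 5, 6, 12, 18, 21, 23, 24, 26, 36, 39, 45, 48, 52, 59]:

lo=0, hi=14, mid=7, arr[mid]=24 -> 24 < 48, search right half
lo=8, hi=14, mid=11, arr[mid]=45 -> 45 < 48, search right half
lo=12, hi=14, mid=13, arr[mid]=52 -> 52 > 48, search left half
lo=12, hi=12, mid=12, arr[mid]=48 -> Found target at index 12!

Binary search finds 48 at index 12 after 4 comparisons. The search repeatedly halves the search space by comparing with the middle element.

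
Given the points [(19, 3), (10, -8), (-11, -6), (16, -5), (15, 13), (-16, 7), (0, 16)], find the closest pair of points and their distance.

Computing all pairwise distances among 7 points:

d((19, 3), (10, -8)) = 14.2127
d((19, 3), (-11, -6)) = 31.3209
d((19, 3), (16, -5)) = 8.544
d((19, 3), (15, 13)) = 10.7703
d((19, 3), (-16, 7)) = 35.2278
d((19, 3), (0, 16)) = 23.0217
d((10, -8), (-11, -6)) = 21.095
d((10, -8), (16, -5)) = 6.7082 <-- minimum
d((10, -8), (15, 13)) = 21.587
d((10, -8), (-16, 7)) = 30.0167
d((10, -8), (0, 16)) = 26.0
d((-11, -6), (16, -5)) = 27.0185
d((-11, -6), (15, 13)) = 32.2025
d((-11, -6), (-16, 7)) = 13.9284
d((-11, -6), (0, 16)) = 24.5967
d((16, -5), (15, 13)) = 18.0278
d((16, -5), (-16, 7)) = 34.176
d((16, -5), (0, 16)) = 26.4008
d((15, 13), (-16, 7)) = 31.5753
d((15, 13), (0, 16)) = 15.2971
d((-16, 7), (0, 16)) = 18.3576

Closest pair: (10, -8) and (16, -5) with distance 6.7082

The closest pair is (10, -8) and (16, -5) with Euclidean distance 6.7082. For 7 points, brute-force pairwise comparison is shown above. For large n, the divide-and-conquer algorithm (sort by x, recurse on halves, check the dividing strip) achieves O(n log n).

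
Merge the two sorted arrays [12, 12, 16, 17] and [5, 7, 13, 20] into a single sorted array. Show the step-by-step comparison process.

Merging process:

Compare 12 vs 5: take 5 from right. Merged: [5]
Compare 12 vs 7: take 7 from right. Merged: [5, 7]
Compare 12 vs 13: take 12 from left. Merged: [5, 7, 12]
Compare 12 vs 13: take 12 from left. Merged: [5, 7, 12, 12]
Compare 16 vs 13: take 13 from right. Merged: [5, 7, 12, 12, 13]
Compare 16 vs 20: take 16 from left. Merged: [5, 7, 12, 12, 13, 16]
Compare 17 vs 20: take 17 from left. Merged: [5, 7, 12, 12, 13, 16, 17]
Append remaining from right: [20]. Merged: [5, 7, 12, 12, 13, 16, 17, 20]

Final merged array: [5, 7, 12, 12, 13, 16, 17, 20]
Total comparisons: 7

The merged array is [5, 7, 12, 12, 13, 16, 17, 20], requiring 7 comparisons. The merge step runs in O(n) time where n is the total number of elements.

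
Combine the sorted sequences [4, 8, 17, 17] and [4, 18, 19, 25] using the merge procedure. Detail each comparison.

Merging process:

Compare 4 vs 4: take 4 from left. Merged: [4]
Compare 8 vs 4: take 4 from right. Merged: [4, 4]
Compare 8 vs 18: take 8 from left. Merged: [4, 4, 8]
Compare 17 vs 18: take 17 from left. Merged: [4, 4, 8, 17]
Compare 17 vs 18: take 17 from left. Merged: [4, 4, 8, 17, 17]
Append remaining from right: [18, 19, 25]. Merged: [4, 4, 8, 17, 17, 18, 19, 25]

Final merged array: [4, 4, 8, 17, 17, 18, 19, 25]
Total comparisons: 5

The merged array is [4, 4, 8, 17, 17, 18, 19, 25], requiring 5 comparisons. The merge step runs in O(n) time where n is the total number of elements.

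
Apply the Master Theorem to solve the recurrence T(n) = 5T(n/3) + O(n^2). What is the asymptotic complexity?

Master Theorem for T(n) = 5T(n/3) + O(n^2):

a = 5, b = 3, c = 2
log_b(a) = log_3(5) = 1.4650

Case 3: c = 2 > log_3(5) = 1.4650
T(n) = O(n^2) = O(n^2)

For T(n) = 5T(n/3) + O(n^2): log_3(5) = 1.4650. This is Case 3 of the Master Theorem (c > log_b(a), work dominated by root), giving O(n^2).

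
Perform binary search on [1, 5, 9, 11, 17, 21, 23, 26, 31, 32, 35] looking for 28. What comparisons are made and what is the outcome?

Binary search for 28 in [1, 5, 9, 11, 17, 21, 23, 26, 31, 32, 35]:

lo=0, hi=10, mid=5, arr[mid]=21 -> 21 < 28, search right half
lo=6, hi=10, mid=8, arr[mid]=31 -> 31 > 28, search left half
lo=6, hi=7, mid=6, arr[mid]=23 -> 23 < 28, search right half
lo=7, hi=7, mid=7, arr[mid]=26 -> 26 < 28, search right half
lo=8 > hi=7, target 28 not found

Binary search determines that 28 is not in the array after 4 comparisons. The search space was exhausted without finding the target.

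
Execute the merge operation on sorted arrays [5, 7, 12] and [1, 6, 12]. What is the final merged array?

Merging process:

Compare 5 vs 1: take 1 from right. Merged: [1]
Compare 5 vs 6: take 5 from left. Merged: [1, 5]
Compare 7 vs 6: take 6 from right. Merged: [1, 5, 6]
Compare 7 vs 12: take 7 from left. Merged: [1, 5, 6, 7]
Compare 12 vs 12: take 12 from left. Merged: [1, 5, 6, 7, 12]
Append remaining from right: [12]. Merged: [1, 5, 6, 7, 12, 12]

Final merged array: [1, 5, 6, 7, 12, 12]
Total comparisons: 5

The merged array is [1, 5, 6, 7, 12, 12], requiring 5 comparisons. The merge step runs in O(n) time where n is the total number of elements.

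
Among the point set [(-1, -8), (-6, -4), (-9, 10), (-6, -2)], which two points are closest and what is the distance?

Computing all pairwise distances among 4 points:

d((-1, -8), (-6, -4)) = 6.4031
d((-1, -8), (-9, 10)) = 19.6977
d((-1, -8), (-6, -2)) = 7.8102
d((-6, -4), (-9, 10)) = 14.3178
d((-6, -4), (-6, -2)) = 2.0 <-- minimum
d((-9, 10), (-6, -2)) = 12.3693

Closest pair: (-6, -4) and (-6, -2) with distance 2.0

The closest pair is (-6, -4) and (-6, -2) with Euclidean distance 2.0. For 4 points, brute-force pairwise comparison is shown above. For large n, the divide-and-conquer algorithm (sort by x, recurse on halves, check the dividing strip) achieves O(n log n).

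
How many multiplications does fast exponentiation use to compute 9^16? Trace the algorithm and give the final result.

Computing 9^16 by squaring (build up from 9^1; each line after the first costs one multiplication):

9^1 = 9
9^2 = (9^1)^2 = 9^2 = 81
9^4 = (9^2)^2 = 81^2 = 6561
9^8 = (9^4)^2 = 6561^2 = 43046721
9^16 = (9^8)^2 = 43046721^2 = 1853020188851841

Result: 1853020188851841
Multiplications needed: 4 (4 lines after 9^1)

9^16 = 1853020188851841. Using exponentiation by squaring, this requires 4 multiplications. The key idea: if the exponent is even, square the half-power; if odd, multiply by the base once.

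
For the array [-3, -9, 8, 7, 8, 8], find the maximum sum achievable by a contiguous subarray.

Using Kadane's algorithm on [-3, -9, 8, 7, 8, 8]:

Scanning through the array:
Position 1 (value -9): max_ending_here = -9, max_so_far = -3
Position 2 (value 8): max_ending_here = 8, max_so_far = 8
Position 3 (value 7): max_ending_here = 15, max_so_far = 15
Position 4 (value 8): max_ending_here = 23, max_so_far = 23
Position 5 (value 8): max_ending_here = 31, max_so_far = 31

Maximum subarray: [8, 7, 8, 8]
Maximum sum: 31

The maximum subarray is [8, 7, 8, 8] with sum 31. This subarray runs from index 2 to index 5.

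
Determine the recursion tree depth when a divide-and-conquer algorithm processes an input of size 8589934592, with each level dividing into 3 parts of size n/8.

For divide and conquer with division factor 8:

Problem sizes at each level:
Level 0: 8589934592
Level 1: 1073741824
Level 2: 134217728
Level 3: 16777216
Level 4: 2097152
Level 5: 262144
Level 6: 32768
Level 7: 4096
Level 8: 512
Level 9: 64
Level 10: 8
Level 11: 1

The root is level 0 and the size-1 base case is level 11 (the tree spans levels 0 through 11, i.e. 12 levels counting the root), so the depth is the number of divisions: log_8(8589934592) = 11

The recursion tree depth is log_8(8589934592) = 11. At each level, the problem size is divided by 8, so it takes 11 divisions to reduce to a base case of size 1. The algorithm makes 3 recursive calls at each level.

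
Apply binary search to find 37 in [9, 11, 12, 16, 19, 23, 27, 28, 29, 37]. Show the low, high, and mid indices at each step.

Binary search for 37 in [9, 11, 12, 16, 19, 23, 27, 28, 29, 37]:

lo=0, hi=9, mid=4, arr[mid]=19 -> 19 < 37, search right half
lo=5, hi=9, mid=7, arr[mid]=28 -> 28 < 37, search right half
lo=8, hi=9, mid=8, arr[mid]=29 -> 29 < 37, search right half
lo=9, hi=9, mid=9, arr[mid]=37 -> Found target at index 9!

Binary search finds 37 at index 9 after 4 comparisons. The search repeatedly halves the search space by comparing with the middle element.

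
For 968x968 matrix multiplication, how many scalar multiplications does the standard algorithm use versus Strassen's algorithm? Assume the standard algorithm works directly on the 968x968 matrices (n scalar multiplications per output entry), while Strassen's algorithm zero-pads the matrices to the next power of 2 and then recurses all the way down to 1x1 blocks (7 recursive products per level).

Matrix multiplication for 968x968 matrices:

Strassen's algorithm requires power-of-2 dimensions. Pad 968x968 to 1024x1024 (next power of 2).

Standard algorithm: 968^3 = 907039232 multiplications
Strassen's algorithm: 7^(log2(1024)) = 7^10 = 282475249 multiplications
Savings: 907039232 - 282475249 = 624563983 multiplications

Standard: 907039232 multiplications (968^3). Strassen: 282475249 multiplications (7^10, after padding to 1024x1024). Strassen reduces 8 recursive multiplications to 7 at each level.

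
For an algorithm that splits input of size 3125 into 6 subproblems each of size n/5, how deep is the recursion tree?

For divide and conquer with division factor 5:

Problem sizes at each level:
Level 0: 3125
Level 1: 625
Level 2: 125
Level 3: 25
Level 4: 5
Level 5: 1

The root is level 0 and the size-1 base case is level 5 (the tree spans levels 0 through 5, i.e. 6 levels counting the root), so the depth is the number of divisions: log_5(3125) = 5

The recursion tree depth is log_5(3125) = 5. At each level, the problem size is divided by 5, so it takes 5 divisions to reduce to a base case of size 1. The algorithm makes 6 recursive calls at each level.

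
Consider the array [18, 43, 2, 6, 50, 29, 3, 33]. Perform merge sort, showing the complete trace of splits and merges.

Merge sort trace:

Split: [18, 43, 2, 6, 50, 29, 3, 33] -> [18, 43, 2, 6] and [50, 29, 3, 33]
  Split: [18, 43, 2, 6] -> [18, 43] and [2, 6]
    Split: [18, 43] -> [18] and [43]
    Merge: [18] + [43] -> [18, 43]
    Split: [2, 6] -> [2] and [6]
    Merge: [2] + [6] -> [2, 6]
  Merge: [18, 43] + [2, 6] -> [2, 6, 18, 43]
  Split: [50, 29, 3, 33] -> [50, 29] and [3, 33]
    Split: [50, 29] -> [50] and [29]
    Merge: [50] + [29] -> [29, 50]
    Split: [3, 33] -> [3] and [33]
    Merge: [3] + [33] -> [3, 33]
  Merge: [29, 50] + [3, 33] -> [3, 29, 33, 50]
Merge: [2, 6, 18, 43] + [3, 29, 33, 50] -> [2, 3, 6, 18, 29, 33, 43, 50]

Final sorted array: [2, 3, 6, 18, 29, 33, 43, 50]

The merge sort proceeds by recursively splitting the array and merging sorted halves.
After all merges, the sorted array is [2, 3, 6, 18, 29, 33, 43, 50].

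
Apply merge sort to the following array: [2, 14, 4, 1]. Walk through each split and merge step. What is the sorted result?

Merge sort trace:

Split: [2, 14, 4, 1] -> [2, 14] and [4, 1]
  Split: [2, 14] -> [2] and [14]
  Merge: [2] + [14] -> [2, 14]
  Split: [4, 1] -> [4] and [1]
  Merge: [4] + [1] -> [1, 4]
Merge: [2, 14] + [1, 4] -> [1, 2, 4, 14]

Final sorted array: [1, 2, 4, 14]

The merge sort proceeds by recursively splitting the array and merging sorted halves.
After all merges, the sorted array is [1, 2, 4, 14].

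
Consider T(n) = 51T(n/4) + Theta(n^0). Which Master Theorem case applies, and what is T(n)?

Master Theorem for T(n) = 51T(n/4) + O(n^0):

a = 51, b = 4, c = 0
log_b(a) = log_4(51) = 2.8362

Case 1: c = 0 < log_4(51) = 2.8362
T(n) = O(n^(log_4 51))

For T(n) = 51T(n/4) + O(n^0): log_4(51) = 2.8362. This is Case 1 of the Master Theorem (c < log_b(a), work dominated by leaves), giving O(n^(log_4 51)).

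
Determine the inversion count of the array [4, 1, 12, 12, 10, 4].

Finding inversions in [4, 1, 12, 12, 10, 4]:

(0, 1): arr[0]=4 > arr[1]=1
(2, 4): arr[2]=12 > arr[4]=10
(2, 5): arr[2]=12 > arr[5]=4
(3, 4): arr[3]=12 > arr[4]=10
(3, 5): arr[3]=12 > arr[5]=4
(4, 5): arr[4]=10 > arr[5]=4

Total inversions: 6

The array has 6 inversion(s): (0,1), (2,4), (2,5), (3,4), (3,5), (4,5). Each pair (i,j) satisfies i < j and arr[i] > arr[j].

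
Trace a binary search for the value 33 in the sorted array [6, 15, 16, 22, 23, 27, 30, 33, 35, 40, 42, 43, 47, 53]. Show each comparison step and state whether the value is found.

Binary search for 33 in [6, 15, 16, 22, 23, 27, 30, 33, 35, 40, 42, 43, 47, 53]:

lo=0, hi=13, mid=6, arr[mid]=30 -> 30 < 33, search right half
lo=7, hi=13, mid=10, arr[mid]=42 -> 42 > 33, search left half
lo=7, hi=9, mid=8, arr[mid]=35 -> 35 > 33, search left half
lo=7, hi=7, mid=7, arr[mid]=33 -> Found target at index 7!

Binary search finds 33 at index 7 after 4 comparisons. The search repeatedly halves the search space by comparing with the middle element.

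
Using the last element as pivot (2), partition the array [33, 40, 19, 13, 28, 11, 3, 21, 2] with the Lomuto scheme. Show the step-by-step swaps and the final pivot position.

Lomuto partition with pivot = 2:

Initial array: [33, 40, 19, 13, 28, 11, 3, 21, 2]

arr[0]=33 > 2: no swap
arr[1]=40 > 2: no swap
arr[2]=19 > 2: no swap
arr[3]=13 > 2: no swap
arr[4]=28 > 2: no swap
arr[5]=11 > 2: no swap
arr[6]=3 > 2: no swap
arr[7]=21 > 2: no swap

Place pivot at position 0: [2, 40, 19, 13, 28, 11, 3, 21, 33]
Pivot position: 0

After partitioning with pivot 2, the array becomes [2, 40, 19, 13, 28, 11, 3, 21, 33]. The pivot is placed at index 0. All elements to the left of the pivot are <= 2, and all elements to the right are > 2.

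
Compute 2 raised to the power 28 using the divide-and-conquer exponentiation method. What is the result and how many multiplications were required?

Computing 2^28 by squaring (build up from 2^1; each line after the first costs one multiplication):

2^1 = 2
2^2 = (2^1)^2 = 2^2 = 4
2^3 = 2 * 2^2 = 2 * 4 = 8
2^6 = (2^3)^2 = 8^2 = 64
2^7 = 2 * 2^6 = 2 * 64 = 128
2^14 = (2^7)^2 = 128^2 = 16384
2^28 = (2^14)^2 = 16384^2 = 268435456

Result: 268435456
Multiplications needed: 6 (6 lines after 2^1)

2^28 = 268435456. Using exponentiation by squaring, this requires 6 multiplications. The key idea: if the exponent is even, square the half-power; if odd, multiply by the base once.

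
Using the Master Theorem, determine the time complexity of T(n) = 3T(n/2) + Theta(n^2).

Master Theorem for T(n) = 3T(n/2) + O(n^2):

a = 3, b = 2, c = 2
log_b(a) = log_2(3) = 1.5850

Case 3: c = 2 > log_2(3) = 1.5850
T(n) = O(n^2) = O(n^2)

For T(n) = 3T(n/2) + O(n^2): log_2(3) = 1.5850. This is Case 3 of the Master Theorem (c > log_b(a), work dominated by root), giving O(n^2).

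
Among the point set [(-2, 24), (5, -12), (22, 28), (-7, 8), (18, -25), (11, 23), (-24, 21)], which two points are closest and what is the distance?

Computing all pairwise distances among 7 points:

d((-2, 24), (5, -12)) = 36.6742
d((-2, 24), (22, 28)) = 24.3311
d((-2, 24), (-7, 8)) = 16.7631
d((-2, 24), (18, -25)) = 52.9245
d((-2, 24), (11, 23)) = 13.0384
d((-2, 24), (-24, 21)) = 22.2036
d((5, -12), (22, 28)) = 43.4626
d((5, -12), (-7, 8)) = 23.3238
d((5, -12), (18, -25)) = 18.3848
d((5, -12), (11, 23)) = 35.5106
d((5, -12), (-24, 21)) = 43.9318
d((22, 28), (-7, 8)) = 35.2278
d((22, 28), (18, -25)) = 53.1507
d((22, 28), (11, 23)) = 12.083 <-- minimum
d((22, 28), (-24, 21)) = 46.5296
d((-7, 8), (18, -25)) = 41.4005
d((-7, 8), (11, 23)) = 23.4307
d((-7, 8), (-24, 21)) = 21.4009
d((18, -25), (11, 23)) = 48.5077
d((18, -25), (-24, 21)) = 62.2896
d((11, 23), (-24, 21)) = 35.0571

Closest pair: (22, 28) and (11, 23) with distance 12.083

The closest pair is (22, 28) and (11, 23) with Euclidean distance 12.083. For 7 points, brute-force pairwise comparison is shown above. For large n, the divide-and-conquer algorithm (sort by x, recurse on halves, check the dividing strip) achieves O(n log n).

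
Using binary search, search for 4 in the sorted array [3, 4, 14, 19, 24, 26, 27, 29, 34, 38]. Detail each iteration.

Binary search for 4 in [3, 4, 14, 19, 24, 26, 27, 29, 34, 38]:

lo=0, hi=9, mid=4, arr[mid]=24 -> 24 > 4, search left half
lo=0, hi=3, mid=1, arr[mid]=4 -> Found target at index 1!

Binary search finds 4 at index 1 after 2 comparisons. The search repeatedly halves the search space by comparing with the middle element.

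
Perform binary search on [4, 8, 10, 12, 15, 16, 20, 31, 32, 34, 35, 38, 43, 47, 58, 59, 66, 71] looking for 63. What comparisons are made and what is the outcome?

Binary search for 63 in [4, 8, 10, 12, 15, 16, 20, 31, 32, 34, 35, 38, 43, 47, 58, 59, 66, 71]:

lo=0, hi=17, mid=8, arr[mid]=32 -> 32 < 63, search right half
lo=9, hi=17, mid=13, arr[mid]=47 -> 47 < 63, search right half
lo=14, hi=17, mid=15, arr[mid]=59 -> 59 < 63, search right half
lo=16, hi=17, mid=16, arr[mid]=66 -> 66 > 63, search left half
lo=16 > hi=15, target 63 not found

Binary search determines that 63 is not in the array after 4 comparisons. The search space was exhausted without finding the target.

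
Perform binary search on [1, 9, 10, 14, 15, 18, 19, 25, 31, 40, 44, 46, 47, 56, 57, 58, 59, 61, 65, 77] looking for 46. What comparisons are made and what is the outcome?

Binary search for 46 in [1, 9, 10, 14, 15, 18, 19, 25, 31, 40, 44, 46, 47, 56, 57, 58, 59, 61, 65, 77]:

lo=0, hi=19, mid=9, arr[mid]=40 -> 40 < 46, search right half
lo=10, hi=19, mid=14, arr[mid]=57 -> 57 > 46, search left half
lo=10, hi=13, mid=11, arr[mid]=46 -> Found target at index 11!

Binary search finds 46 at index 11 after 3 comparisons. The search repeatedly halves the search space by comparing with the middle element.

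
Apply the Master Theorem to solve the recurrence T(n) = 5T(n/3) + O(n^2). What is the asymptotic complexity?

Master Theorem for T(n) = 5T(n/3) + O(n^2):

a = 5, b = 3, c = 2
log_b(a) = log_3(5) = 1.4650

Case 3: c = 2 > log_3(5) = 1.4650
T(n) = O(n^2) = O(n^2)

For T(n) = 5T(n/3) + O(n^2): log_3(5) = 1.4650. This is Case 3 of the Master Theorem (c > log_b(a), work dominated by root), giving O(n^2).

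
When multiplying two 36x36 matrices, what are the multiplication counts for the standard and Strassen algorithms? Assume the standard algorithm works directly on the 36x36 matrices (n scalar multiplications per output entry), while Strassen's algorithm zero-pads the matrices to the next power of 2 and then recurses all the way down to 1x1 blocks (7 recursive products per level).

Matrix multiplication for 36x36 matrices:

Strassen's algorithm requires power-of-2 dimensions. Pad 36x36 to 64x64 (next power of 2).

Standard algorithm: 36^3 = 46656 multiplications
Strassen's algorithm: 7^(log2(64)) = 7^6 = 117649 multiplications
Difference: 46656 - 117649 = -70993 (Strassen uses MORE here due to padding overhead — for small or just-over-power-of-2 n, padding can outweigh the per-level savings)

Standard: 46656 multiplications (36^3). Strassen: 117649 multiplications (7^6, after padding to 64x64). Strassen reduces 8 recursive multiplications to 7 at each level.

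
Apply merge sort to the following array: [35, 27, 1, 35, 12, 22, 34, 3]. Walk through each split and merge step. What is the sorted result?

Merge sort trace:

Split: [35, 27, 1, 35, 12, 22, 34, 3] -> [35, 27, 1, 35] and [12, 22, 34, 3]
  Split: [35, 27, 1, 35] -> [35, 27] and [1, 35]
    Split: [35, 27] -> [35] and [27]
    Merge: [35] + [27] -> [27, 35]
    Split: [1, 35] -> [1] and [35]
    Merge: [1] + [35] -> [1, 35]
  Merge: [27, 35] + [1, 35] -> [1, 27, 35, 35]
  Split: [12, 22, 34, 3] -> [12, 22] and [34, 3]
    Split: [12, 22] -> [12] and [22]
    Merge: [12] + [22] -> [12, 22]
    Split: [34, 3] -> [34] and [3]
    Merge: [34] + [3] -> [3, 34]
  Merge: [12, 22] + [3, 34] -> [3, 12, 22, 34]
Merge: [1, 27, 35, 35] + [3, 12, 22, 34] -> [1, 3, 12, 22, 27, 34, 35, 35]

Final sorted array: [1, 3, 12, 22, 27, 34, 35, 35]

The merge sort proceeds by recursively splitting the array and merging sorted halves.
After all merges, the sorted array is [1, 3, 12, 22, 27, 34, 35, 35].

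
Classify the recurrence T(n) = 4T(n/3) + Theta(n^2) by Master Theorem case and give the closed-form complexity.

Master Theorem for T(n) = 4T(n/3) + O(n^2):

a = 4, b = 3, c = 2
log_b(a) = log_3(4) = 1.2619

Case 3: c = 2 > log_3(4) = 1.2619
T(n) = O(n^2) = O(n^2)

For T(n) = 4T(n/3) + O(n^2): log_3(4) = 1.2619. This is Case 3 of the Master Theorem (c > log_b(a), work dominated by root), giving O(n^2).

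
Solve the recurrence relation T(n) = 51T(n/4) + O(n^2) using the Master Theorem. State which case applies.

Master Theorem for T(n) = 51T(n/4) + O(n^2):

a = 51, b = 4, c = 2
log_b(a) = log_4(51) = 2.8362

Case 1: c = 2 < log_4(51) = 2.8362
T(n) = O(n^(log_4 51))

For T(n) = 51T(n/4) + O(n^2): log_4(51) = 2.8362. This is Case 1 of the Master Theorem (c < log_b(a), work dominated by leaves), giving O(n^(log_4 51)).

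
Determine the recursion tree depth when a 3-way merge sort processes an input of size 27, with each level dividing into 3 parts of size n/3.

For divide and conquer with division factor 3:

Problem sizes at each level:
Level 0: 27
Level 1: 9
Level 2: 3
Level 3: 1

The root is level 0 and the size-1 base case is level 3 (the tree spans levels 0 through 3, i.e. 4 levels counting the root), so the depth is the number of divisions: log_3(27) = 3

The recursion tree depth is log_3(27) = 3. At each level, the problem size is divided by 3, so it takes 3 divisions to reduce to a base case of size 1. The algorithm makes 3 recursive calls at each level.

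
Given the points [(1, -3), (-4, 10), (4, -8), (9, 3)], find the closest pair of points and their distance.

Computing all pairwise distances among 4 points:

d((1, -3), (-4, 10)) = 13.9284
d((1, -3), (4, -8)) = 5.831 <-- minimum
d((1, -3), (9, 3)) = 10.0
d((-4, 10), (4, -8)) = 19.6977
d((-4, 10), (9, 3)) = 14.7648
d((4, -8), (9, 3)) = 12.083

Closest pair: (1, -3) and (4, -8) with distance 5.831

The closest pair is (1, -3) and (4, -8) with Euclidean distance 5.831. For 4 points, brute-force pairwise comparison is shown above. For large n, the divide-and-conquer algorithm (sort by x, recurse on halves, check the dividing strip) achieves O(n log n).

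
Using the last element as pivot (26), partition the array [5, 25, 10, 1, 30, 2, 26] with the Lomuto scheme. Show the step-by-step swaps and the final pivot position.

Lomuto partition with pivot = 26:

Initial array: [5, 25, 10, 1, 30, 2, 26]

arr[0]=5 <= 26: swap with position 0, array becomes [5, 25, 10, 1, 30, 2, 26]
arr[1]=25 <= 26: swap with position 1, array becomes [5, 25, 10, 1, 30, 2, 26]
arr[2]=10 <= 26: swap with position 2, array becomes [5, 25, 10, 1, 30, 2, 26]
arr[3]=1 <= 26: swap with position 3, array becomes [5, 25, 10, 1, 30, 2, 26]
arr[4]=30 > 26: no swap
arr[5]=2 <= 26: swap with position 4, array becomes [5, 25, 10, 1, 2, 30, 26]

Place pivot at position 5: [5, 25, 10, 1, 2, 26, 30]
Pivot position: 5

After partitioning with pivot 26, the array becomes [5, 25, 10, 1, 2, 26, 30]. The pivot is placed at index 5. All elements to the left of the pivot are <= 26, and all elements to the right are > 26.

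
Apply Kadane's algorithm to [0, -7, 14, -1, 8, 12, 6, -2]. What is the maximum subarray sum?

Using Kadane's algorithm on [0, -7, 14, -1, 8, 12, 6, -2]:

Scanning through the array:
Position 1 (value -7): max_ending_here = -7, max_so_far = 0
Position 2 (value 14): max_ending_here = 14, max_so_far = 14
Position 3 (value -1): max_ending_here = 13, max_so_far = 14
Position 4 (value 8): max_ending_here = 21, max_so_far = 21
Position 5 (value 12): max_ending_here = 33, max_so_far = 33
Position 6 (value 6): max_ending_here = 39, max_so_far = 39
Position 7 (value -2): max_ending_here = 37, max_so_far = 39

Maximum subarray: [14, -1, 8, 12, 6]
Maximum sum: 39

The maximum subarray is [14, -1, 8, 12, 6] with sum 39. This subarray runs from index 2 to index 6.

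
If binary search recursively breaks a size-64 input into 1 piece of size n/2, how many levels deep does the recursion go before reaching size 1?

For divide and conquer with division factor 2:

Problem sizes at each level:
Level 0: 64
Level 1: 32
Level 2: 16
Level 3: 8
Level 4: 4
Level 5: 2
Level 6: 1

The root is level 0 and the size-1 base case is level 6 (the tree spans levels 0 through 6, i.e. 7 levels counting the root), so the depth is the number of divisions: log_2(64) = 6

The recursion tree depth is log_2(64) = 6. At each level, the problem size is divided by 2, so it takes 6 divisions to reduce to a base case of size 1. The algorithm makes 1 recursive call at each level.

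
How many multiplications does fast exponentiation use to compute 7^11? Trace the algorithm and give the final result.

Computing 7^11 by squaring (build up from 7^1; each line after the first costs one multiplication):

7^1 = 7
7^2 = (7^1)^2 = 7^2 = 49
7^4 = (7^2)^2 = 49^2 = 2401
7^5 = 7 * 7^4 = 7 * 2401 = 16807
7^10 = (7^5)^2 = 16807^2 = 282475249
7^11 = 7 * 7^10 = 7 * 282475249 = 1977326743

Result: 1977326743
Multiplications needed: 5 (5 lines after 7^1)

7^11 = 1977326743. Using exponentiation by squaring, this requires 5 multiplications. The key idea: if the exponent is even, square the half-power; if odd, multiply by the base once.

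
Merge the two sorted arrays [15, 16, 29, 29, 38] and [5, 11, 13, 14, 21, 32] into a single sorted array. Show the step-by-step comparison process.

Merging process:

Compare 15 vs 5: take 5 from right. Merged: [5]
Compare 15 vs 11: take 11 from right. Merged: [5, 11]
Compare 15 vs 13: take 13 from right. Merged: [5, 11, 13]
Compare 15 vs 14: take 14 from right. Merged: [5, 11, 13, 14]
Compare 15 vs 21: take 15 from left. Merged: [5, 11, 13, 14, 15]
Compare 16 vs 21: take 16 from left. Merged: [5, 11, 13, 14, 15, 16]
Compare 29 vs 21: take 21 from right. Merged: [5, 11, 13, 14, 15, 16, 21]
Compare 29 vs 32: take 29 from left. Merged: [5, 11, 13, 14, 15, 16, 21, 29]
Compare 29 vs 32: take 29 from left. Merged: [5, 11, 13, 14, 15, 16, 21, 29, 29]
Compare 38 vs 32: take 32 from right. Merged: [5, 11, 13, 14, 15, 16, 21, 29, 29, 32]
Append remaining from left: [38]. Merged: [5, 11, 13, 14, 15, 16, 21, 29, 29, 32, 38]

Final merged array: [5, 11, 13, 14, 15, 16, 21, 29, 29, 32, 38]
Total comparisons: 10

The merged array is [5, 11, 13, 14, 15, 16, 21, 29, 29, 32, 38], requiring 10 comparisons. The merge step runs in O(n) time where n is the total number of elements.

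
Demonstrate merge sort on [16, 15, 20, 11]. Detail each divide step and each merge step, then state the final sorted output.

Merge sort trace:

Split: [16, 15, 20, 11] -> [16, 15] and [20, 11]
  Split: [16, 15] -> [16] and [15]
  Merge: [16] + [15] -> [15, 16]
  Split: [20, 11] -> [20] and [11]
  Merge: [20] + [11] -> [11, 20]
Merge: [15, 16] + [11, 20] -> [11, 15, 16, 20]

Final sorted array: [11, 15, 16, 20]

The merge sort proceeds by recursively splitting the array and merging sorted halves.
After all merges, the sorted array is [11, 15, 16, 20].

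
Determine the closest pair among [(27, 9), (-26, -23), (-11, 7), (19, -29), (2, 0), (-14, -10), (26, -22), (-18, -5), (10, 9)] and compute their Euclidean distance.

Computing all pairwise distances among 9 points:

d((27, 9), (-26, -23)) = 61.9112
d((27, 9), (-11, 7)) = 38.0526
d((27, 9), (19, -29)) = 38.833
d((27, 9), (2, 0)) = 26.5707
d((27, 9), (-14, -10)) = 45.1885
d((27, 9), (26, -22)) = 31.0161
d((27, 9), (-18, -5)) = 47.1275
d((27, 9), (10, 9)) = 17.0
d((-26, -23), (-11, 7)) = 33.541
d((-26, -23), (19, -29)) = 45.3982
d((-26, -23), (2, 0)) = 36.2353
d((-26, -23), (-14, -10)) = 17.6918
d((-26, -23), (26, -22)) = 52.0096
d((-26, -23), (-18, -5)) = 19.6977
d((-26, -23), (10, 9)) = 48.1664
d((-11, 7), (19, -29)) = 46.8615
d((-11, 7), (2, 0)) = 14.7648
d((-11, 7), (-14, -10)) = 17.2627
d((-11, 7), (26, -22)) = 47.0106
d((-11, 7), (-18, -5)) = 13.8924
d((-11, 7), (10, 9)) = 21.095
d((19, -29), (2, 0)) = 33.6155
d((19, -29), (-14, -10)) = 38.0789
d((19, -29), (26, -22)) = 9.8995
d((19, -29), (-18, -5)) = 44.1022
d((19, -29), (10, 9)) = 39.0512
d((2, 0), (-14, -10)) = 18.868
d((2, 0), (26, -22)) = 32.5576
d((2, 0), (-18, -5)) = 20.6155
d((2, 0), (10, 9)) = 12.0416
d((-14, -10), (26, -22)) = 41.7612
d((-14, -10), (-18, -5)) = 6.4031 <-- minimum
d((-14, -10), (10, 9)) = 30.6105
d((26, -22), (-18, -5)) = 47.1699
d((26, -22), (10, 9)) = 34.8855
d((-18, -5), (10, 9)) = 31.305

Closest pair: (-14, -10) and (-18, -5) with distance 6.4031

The closest pair is (-14, -10) and (-18, -5) with Euclidean distance 6.4031. For 9 points, brute-force pairwise comparison is shown above. For large n, the divide-and-conquer algorithm (sort by x, recurse on halves, check the dividing strip) achieves O(n log n).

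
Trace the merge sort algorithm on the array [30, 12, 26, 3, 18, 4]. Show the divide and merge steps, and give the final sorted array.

Merge sort trace:

Split: [30, 12, 26, 3, 18, 4] -> [30, 12, 26] and [3, 18, 4]
  Split: [30, 12, 26] -> [30] and [12, 26]
    Split: [12, 26] -> [12] and [26]
    Merge: [12] + [26] -> [12, 26]
  Merge: [30] + [12, 26] -> [12, 26, 30]
  Split: [3, 18, 4] -> [3] and [18, 4]
    Split: [18, 4] -> [18] and [4]
    Merge: [18] + [4] -> [4, 18]
  Merge: [3] + [4, 18] -> [3, 4, 18]
Merge: [12, 26, 30] + [3, 4, 18] -> [3, 4, 12, 18, 26, 30]

Final sorted array: [3, 4, 12, 18, 26, 30]

The merge sort proceeds by recursively splitting the array and merging sorted halves.
After all merges, the sorted array is [3, 4, 12, 18, 26, 30].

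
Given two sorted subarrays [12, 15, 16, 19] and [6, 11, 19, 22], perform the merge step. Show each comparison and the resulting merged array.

Merging process:

Compare 12 vs 6: take 6 from right. Merged: [6]
Compare 12 vs 11: take 11 from right. Merged: [6, 11]
Compare 12 vs 19: take 12 from left. Merged: [6, 11, 12]
Compare 15 vs 19: take 15 from left. Merged: [6, 11, 12, 15]
Compare 16 vs 19: take 16 from left. Merged: [6, 11, 12, 15, 16]
Compare 19 vs 19: take 19 from left. Merged: [6, 11, 12, 15, 16, 19]
Append remaining from right: [19, 22]. Merged: [6, 11, 12, 15, 16, 19, 19, 22]

Final merged array: [6, 11, 12, 15, 16, 19, 19, 22]
Total comparisons: 6

The merged array is [6, 11, 12, 15, 16, 19, 19, 22], requiring 6 comparisons. The merge step runs in O(n) time where n is the total number of elements.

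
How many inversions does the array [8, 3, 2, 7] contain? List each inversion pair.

Finding inversions in [8, 3, 2, 7]:

(0, 1): arr[0]=8 > arr[1]=3
(0, 2): arr[0]=8 > arr[2]=2
(0, 3): arr[0]=8 > arr[3]=7
(1, 2): arr[1]=3 > arr[2]=2

Total inversions: 4

The array has 4 inversion(s): (0,1), (0,2), (0,3), (1,2). Each pair (i,j) satisfies i < j and arr[i] > arr[j].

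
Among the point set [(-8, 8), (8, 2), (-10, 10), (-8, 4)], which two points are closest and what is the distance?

Computing all pairwise distances among 4 points:

d((-8, 8), (8, 2)) = 17.088
d((-8, 8), (-10, 10)) = 2.8284 <-- minimum
d((-8, 8), (-8, 4)) = 4.0
d((8, 2), (-10, 10)) = 19.6977
d((8, 2), (-8, 4)) = 16.1245
d((-10, 10), (-8, 4)) = 6.3246

Closest pair: (-8, 8) and (-10, 10) with distance 2.8284

The closest pair is (-8, 8) and (-10, 10) with Euclidean distance 2.8284. For 4 points, brute-force pairwise comparison is shown above. For large n, the divide-and-conquer algorithm (sort by x, recurse on halves, check the dividing strip) achieves O(n log n).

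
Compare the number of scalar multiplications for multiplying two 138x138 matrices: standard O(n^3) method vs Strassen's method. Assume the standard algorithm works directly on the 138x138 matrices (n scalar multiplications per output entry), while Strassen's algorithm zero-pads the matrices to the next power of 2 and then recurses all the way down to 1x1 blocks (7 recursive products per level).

Matrix multiplication for 138x138 matrices:

Strassen's algorithm requires power-of-2 dimensions. Pad 138x138 to 256x256 (next power of 2).

Standard algorithm: 138^3 = 2628072 multiplications
Strassen's algorithm: 7^(log2(256)) = 7^8 = 5764801 multiplications
Difference: 2628072 - 5764801 = -3136729 (Strassen uses MORE here due to padding overhead — for small or just-over-power-of-2 n, padding can outweigh the per-level savings)

Standard: 2628072 multiplications (138^3). Strassen: 5764801 multiplications (7^8, after padding to 256x256). Strassen reduces 8 recursive multiplications to 7 at each level.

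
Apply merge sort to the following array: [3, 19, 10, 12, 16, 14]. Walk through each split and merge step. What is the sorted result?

Merge sort trace:

Split: [3, 19, 10, 12, 16, 14] -> [3, 19, 10] and [12, 16, 14]
  Split: [3, 19, 10] -> [3] and [19, 10]
    Split: [19, 10] -> [19] and [10]
    Merge: [19] + [10] -> [10, 19]
  Merge: [3] + [10, 19] -> [3, 10, 19]
  Split: [12, 16, 14] -> [12] and [16, 14]
    Split: [16, 14] -> [16] and [14]
    Merge: [16] + [14] -> [14, 16]
  Merge: [12] + [14, 16] -> [12, 14, 16]
Merge: [3, 10, 19] + [12, 14, 16] -> [3, 10, 12, 14, 16, 19]

Final sorted array: [3, 10, 12, 14, 16, 19]

The merge sort proceeds by recursively splitting the array and merging sorted halves.
After all merges, the sorted array is [3, 10, 12, 14, 16, 19].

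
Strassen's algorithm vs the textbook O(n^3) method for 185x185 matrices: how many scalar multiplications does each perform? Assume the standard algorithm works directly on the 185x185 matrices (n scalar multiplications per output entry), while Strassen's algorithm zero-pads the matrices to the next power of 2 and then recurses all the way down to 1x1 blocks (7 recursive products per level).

Matrix multiplication for 185x185 matrices:

Strassen's algorithm requires power-of-2 dimensions. Pad 185x185 to 256x256 (next power of 2).

Standard algorithm: 185^3 = 6331625 multiplications
Strassen's algorithm: 7^(log2(256)) = 7^8 = 5764801 multiplications
Savings: 6331625 - 5764801 = 566824 multiplications

Standard: 6331625 multiplications (185^3). Strassen: 5764801 multiplications (7^8, after padding to 256x256). Strassen reduces 8 recursive multiplications to 7 at each level.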